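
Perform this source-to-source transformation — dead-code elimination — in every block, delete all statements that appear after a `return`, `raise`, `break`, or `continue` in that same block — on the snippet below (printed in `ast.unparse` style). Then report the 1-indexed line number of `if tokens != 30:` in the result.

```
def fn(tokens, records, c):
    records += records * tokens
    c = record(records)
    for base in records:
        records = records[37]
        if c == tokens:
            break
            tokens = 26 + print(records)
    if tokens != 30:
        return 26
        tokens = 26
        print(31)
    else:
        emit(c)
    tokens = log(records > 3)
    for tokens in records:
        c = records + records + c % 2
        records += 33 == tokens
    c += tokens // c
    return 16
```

Transformed code:
def fn(tokens, records, c):
    records += records * tokens
    c = record(records)
    for base in records:
        records = records[37]
        if c == tokens:
            break
    if tokens != 30:
        return 26
    else:
        emit(c)
    tokens = log(records > 3)
    for tokens in records:
        c = records + records + c % 2
        records += 33 == tokens
    c += tokens // c
    return 16

8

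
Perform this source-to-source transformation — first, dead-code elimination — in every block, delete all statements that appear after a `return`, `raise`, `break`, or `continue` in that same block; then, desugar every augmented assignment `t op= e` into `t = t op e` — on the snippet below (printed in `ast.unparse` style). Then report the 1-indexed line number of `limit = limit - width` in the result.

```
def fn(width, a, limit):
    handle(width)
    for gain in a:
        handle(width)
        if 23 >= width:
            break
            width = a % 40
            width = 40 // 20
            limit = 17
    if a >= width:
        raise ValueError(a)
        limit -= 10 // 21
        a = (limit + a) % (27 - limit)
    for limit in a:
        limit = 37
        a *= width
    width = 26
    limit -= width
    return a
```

13

Transformed code:
def fn(width, a, limit):
    handle(width)
    for gain in a:
        handle(width)
        if 23 >= width:
            break
    if a >= width:
        raise ValueError(a)
    for limit in a:
        limit = 37
        a = a * width
    width = 26
    limit = limit - width
    return a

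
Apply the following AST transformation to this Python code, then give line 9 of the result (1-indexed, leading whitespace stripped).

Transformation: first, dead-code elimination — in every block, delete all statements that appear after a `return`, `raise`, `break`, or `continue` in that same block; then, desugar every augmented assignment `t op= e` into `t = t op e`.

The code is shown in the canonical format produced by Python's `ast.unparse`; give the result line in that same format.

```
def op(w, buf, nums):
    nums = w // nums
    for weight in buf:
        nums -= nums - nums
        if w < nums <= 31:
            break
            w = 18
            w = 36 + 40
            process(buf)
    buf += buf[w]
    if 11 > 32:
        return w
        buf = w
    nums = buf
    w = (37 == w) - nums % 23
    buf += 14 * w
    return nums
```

Transformed code:
def op(w, buf, nums):
    nums = w // nums
    for weight in buf:
        nums = nums - (nums - nums)
        if w < nums <= 31:
            break
    buf = buf + buf[w]
    if 11 > 32:
        return w
    nums = buf
    w = (37 == w) - nums % 23
    buf = buf + 14 * w
    return nums

return w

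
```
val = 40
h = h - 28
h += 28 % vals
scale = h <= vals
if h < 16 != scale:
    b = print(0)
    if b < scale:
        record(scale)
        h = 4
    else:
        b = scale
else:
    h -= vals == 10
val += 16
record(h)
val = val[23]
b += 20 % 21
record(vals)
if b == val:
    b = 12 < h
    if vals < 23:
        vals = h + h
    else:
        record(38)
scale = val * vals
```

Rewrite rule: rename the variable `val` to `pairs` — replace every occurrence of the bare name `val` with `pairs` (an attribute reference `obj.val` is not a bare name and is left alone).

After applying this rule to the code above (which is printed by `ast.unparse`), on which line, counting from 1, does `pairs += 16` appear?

14

Transformed code:
pairs = 40
h = h - 28
h += 28 % vals
scale = h <= vals
if h < 16 != scale:
    b = print(0)
    if b < scale:
        record(scale)
        h = 4
    else:
        b = scale
else:
    h -= vals == 10
pairs += 16
record(h)
pairs = pairs[23]
b += 20 % 21
record(vals)
if b == pairs:
    b = 12 < h
    if vals < 23:
        vals = h + h
    else:
        record(38)
scale = pairs * vals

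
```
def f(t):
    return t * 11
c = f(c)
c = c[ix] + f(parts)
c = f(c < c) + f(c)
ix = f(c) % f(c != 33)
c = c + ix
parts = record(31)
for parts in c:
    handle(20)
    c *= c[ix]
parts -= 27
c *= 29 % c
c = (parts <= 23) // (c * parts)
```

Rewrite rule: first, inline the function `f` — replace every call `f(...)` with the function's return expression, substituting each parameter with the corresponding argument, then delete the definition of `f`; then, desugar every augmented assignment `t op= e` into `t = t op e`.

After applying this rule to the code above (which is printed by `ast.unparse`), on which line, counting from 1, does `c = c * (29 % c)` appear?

11

Transformed code:
c = c * 11
c = c[ix] + parts * 11
c = (c < c) * 11 + c * 11
ix = c * 11 % ((c != 33) * 11)
c = c + ix
parts = record(31)
for parts in c:
    handle(20)
    c = c * c[ix]
parts = parts - 27
c = c * (29 % c)
c = (parts <= 23) // (c * parts)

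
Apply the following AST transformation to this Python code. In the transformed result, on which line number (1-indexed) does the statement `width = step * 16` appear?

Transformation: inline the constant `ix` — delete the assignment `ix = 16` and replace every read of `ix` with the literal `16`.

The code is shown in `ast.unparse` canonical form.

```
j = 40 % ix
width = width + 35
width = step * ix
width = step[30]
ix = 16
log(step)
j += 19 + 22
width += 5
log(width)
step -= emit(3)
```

3

Transformed code:
j = 40 % 16
width = width + 35
width = step * 16
width = step[30]
log(step)
j += 19 + 22
width += 5
log(width)
step -= emit(3)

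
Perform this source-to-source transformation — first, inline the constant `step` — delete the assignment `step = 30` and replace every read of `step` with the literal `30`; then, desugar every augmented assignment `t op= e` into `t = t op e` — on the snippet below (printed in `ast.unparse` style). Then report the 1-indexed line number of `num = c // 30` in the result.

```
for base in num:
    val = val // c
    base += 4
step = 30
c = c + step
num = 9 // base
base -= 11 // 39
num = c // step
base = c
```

Transformed code:
for base in num:
    val = val // c
    base = base + 4
c = c + 30
num = 9 // base
base = base - 11 // 39
num = c // 30
base = c

7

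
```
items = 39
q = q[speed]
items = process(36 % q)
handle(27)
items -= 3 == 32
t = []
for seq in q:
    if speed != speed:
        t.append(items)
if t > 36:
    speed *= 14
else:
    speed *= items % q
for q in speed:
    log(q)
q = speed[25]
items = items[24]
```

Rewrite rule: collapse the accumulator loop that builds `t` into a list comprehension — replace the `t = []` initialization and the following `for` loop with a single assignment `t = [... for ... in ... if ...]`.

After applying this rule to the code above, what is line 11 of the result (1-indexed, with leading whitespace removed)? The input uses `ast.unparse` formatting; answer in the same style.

for q in speed:

Transformed code:
items = 39
q = q[speed]
items = process(36 % q)
handle(27)
items -= 3 == 32
t = [items for seq in q if speed != speed]
if t > 36:
    speed *= 14
else:
    speed *= items % q
for q in speed:
    log(q)
q = speed[25]
items = items[24]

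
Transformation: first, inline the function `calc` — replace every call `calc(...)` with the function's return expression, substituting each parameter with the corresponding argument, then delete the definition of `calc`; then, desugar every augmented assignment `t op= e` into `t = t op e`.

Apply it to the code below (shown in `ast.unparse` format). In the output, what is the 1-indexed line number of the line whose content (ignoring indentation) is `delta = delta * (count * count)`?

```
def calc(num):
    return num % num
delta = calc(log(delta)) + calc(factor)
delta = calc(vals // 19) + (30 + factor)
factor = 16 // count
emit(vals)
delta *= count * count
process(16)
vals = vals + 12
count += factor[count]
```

Transformed code:
delta = log(delta) % log(delta) + factor % factor
delta = vals // 19 % (vals // 19) + (30 + factor)
factor = 16 // count
emit(vals)
delta = delta * (count * count)
process(16)
vals = vals + 12
count = count + factor[count]

5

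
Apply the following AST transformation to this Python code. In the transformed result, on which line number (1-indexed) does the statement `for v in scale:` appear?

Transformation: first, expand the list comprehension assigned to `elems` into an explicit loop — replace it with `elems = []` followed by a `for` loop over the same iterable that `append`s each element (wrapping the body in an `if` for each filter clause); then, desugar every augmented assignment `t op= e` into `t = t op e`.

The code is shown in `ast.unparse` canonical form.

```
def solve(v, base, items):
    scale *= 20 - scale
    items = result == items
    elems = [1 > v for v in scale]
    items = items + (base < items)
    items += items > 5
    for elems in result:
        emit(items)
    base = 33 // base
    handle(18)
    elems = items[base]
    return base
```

Transformed code:
def solve(v, base, items):
    scale = scale * (20 - scale)
    items = result == items
    elems = []
    for v in scale:
        elems.append(1 > v)
    items = items + (base < items)
    items = items + (items > 5)
    for elems in result:
        emit(items)
    base = 33 // base
    handle(18)
    elems = items[base]
    return base

5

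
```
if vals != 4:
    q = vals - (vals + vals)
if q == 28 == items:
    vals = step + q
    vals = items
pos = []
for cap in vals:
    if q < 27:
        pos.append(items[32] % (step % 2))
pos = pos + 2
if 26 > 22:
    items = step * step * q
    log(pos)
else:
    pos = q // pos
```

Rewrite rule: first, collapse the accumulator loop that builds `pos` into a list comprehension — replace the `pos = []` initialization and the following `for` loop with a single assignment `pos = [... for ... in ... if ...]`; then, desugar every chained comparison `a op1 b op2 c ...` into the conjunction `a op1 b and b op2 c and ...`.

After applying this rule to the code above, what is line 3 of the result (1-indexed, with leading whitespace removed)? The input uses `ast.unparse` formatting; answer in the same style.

Transformed code:
if vals != 4:
    q = vals - (vals + vals)
if q == 28 and 28 == items:
    vals = step + q
    vals = items
pos = [items[32] % (step % 2) for cap in vals if q < 27]
pos = pos + 2
if 26 > 22:
    items = step * step * q
    log(pos)
else:
    pos = q // pos

if q == 28 and 28 == items:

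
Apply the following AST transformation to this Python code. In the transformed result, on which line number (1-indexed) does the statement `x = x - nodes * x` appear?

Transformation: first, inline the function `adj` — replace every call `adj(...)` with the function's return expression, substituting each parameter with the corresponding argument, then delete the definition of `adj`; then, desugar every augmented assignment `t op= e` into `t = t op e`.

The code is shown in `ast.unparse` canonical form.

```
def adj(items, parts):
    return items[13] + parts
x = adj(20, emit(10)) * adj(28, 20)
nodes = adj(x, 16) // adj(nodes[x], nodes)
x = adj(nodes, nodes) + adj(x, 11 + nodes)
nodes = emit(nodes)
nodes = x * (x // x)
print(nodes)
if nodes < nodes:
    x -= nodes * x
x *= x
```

Transformed code:
x = (20[13] + emit(10)) * (28[13] + 20)
nodes = (x[13] + 16) // (nodes[x][13] + nodes)
x = nodes[13] + nodes + (x[13] + (11 + nodes))
nodes = emit(nodes)
nodes = x * (x // x)
print(nodes)
if nodes < nodes:
    x = x - nodes * x
x = x * x

8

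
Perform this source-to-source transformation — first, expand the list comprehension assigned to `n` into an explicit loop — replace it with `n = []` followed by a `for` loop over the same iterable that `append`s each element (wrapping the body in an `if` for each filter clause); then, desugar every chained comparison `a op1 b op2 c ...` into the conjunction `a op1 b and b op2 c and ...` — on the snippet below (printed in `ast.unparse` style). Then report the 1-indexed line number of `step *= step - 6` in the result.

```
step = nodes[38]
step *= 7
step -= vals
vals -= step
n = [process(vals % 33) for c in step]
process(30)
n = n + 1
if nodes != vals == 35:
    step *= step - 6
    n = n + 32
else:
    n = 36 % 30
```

Transformed code:
step = nodes[38]
step *= 7
step -= vals
vals -= step
n = []
for c in step:
    n.append(process(vals % 33))
process(30)
n = n + 1
if nodes != vals and vals == 35:
    step *= step - 6
    n = n + 32
else:
    n = 36 % 30

11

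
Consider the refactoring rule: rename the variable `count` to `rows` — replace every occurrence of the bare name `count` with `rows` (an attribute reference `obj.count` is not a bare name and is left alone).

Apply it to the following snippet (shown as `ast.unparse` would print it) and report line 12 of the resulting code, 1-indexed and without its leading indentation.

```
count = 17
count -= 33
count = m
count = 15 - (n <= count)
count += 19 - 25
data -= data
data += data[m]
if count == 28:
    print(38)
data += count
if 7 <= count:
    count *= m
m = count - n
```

Transformed code:
rows = 17
rows -= 33
rows = m
rows = 15 - (n <= rows)
rows += 19 - 25
data -= data
data += data[m]
if rows == 28:
    print(38)
data += rows
if 7 <= rows:
    rows *= m
m = rows - n

rows *= m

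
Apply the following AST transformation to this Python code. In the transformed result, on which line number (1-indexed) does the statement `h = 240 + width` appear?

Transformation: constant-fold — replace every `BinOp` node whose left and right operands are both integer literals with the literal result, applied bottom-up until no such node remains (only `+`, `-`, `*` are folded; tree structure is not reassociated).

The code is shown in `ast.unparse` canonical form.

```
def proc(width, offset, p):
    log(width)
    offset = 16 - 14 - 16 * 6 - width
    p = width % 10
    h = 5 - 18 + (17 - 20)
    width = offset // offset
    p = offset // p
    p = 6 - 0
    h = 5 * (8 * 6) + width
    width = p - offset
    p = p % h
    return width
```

9

Transformed code:
def proc(width, offset, p):
    log(width)
    offset = -94 - width
    p = width % 10
    h = -16
    width = offset // offset
    p = offset // p
    p = 6
    h = 240 + width
    width = p - offset
    p = p % h
    return width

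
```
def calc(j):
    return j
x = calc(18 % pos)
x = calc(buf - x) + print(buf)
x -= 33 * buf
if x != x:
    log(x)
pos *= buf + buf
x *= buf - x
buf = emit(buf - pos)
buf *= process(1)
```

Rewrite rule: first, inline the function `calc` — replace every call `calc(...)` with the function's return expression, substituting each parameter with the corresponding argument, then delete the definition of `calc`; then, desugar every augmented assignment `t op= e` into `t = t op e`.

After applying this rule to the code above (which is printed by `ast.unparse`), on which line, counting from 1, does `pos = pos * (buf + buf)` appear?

6

Transformed code:
x = 18 % pos
x = buf - x + print(buf)
x = x - 33 * buf
if x != x:
    log(x)
pos = pos * (buf + buf)
x = x * (buf - x)
buf = emit(buf - pos)
buf = buf * process(1)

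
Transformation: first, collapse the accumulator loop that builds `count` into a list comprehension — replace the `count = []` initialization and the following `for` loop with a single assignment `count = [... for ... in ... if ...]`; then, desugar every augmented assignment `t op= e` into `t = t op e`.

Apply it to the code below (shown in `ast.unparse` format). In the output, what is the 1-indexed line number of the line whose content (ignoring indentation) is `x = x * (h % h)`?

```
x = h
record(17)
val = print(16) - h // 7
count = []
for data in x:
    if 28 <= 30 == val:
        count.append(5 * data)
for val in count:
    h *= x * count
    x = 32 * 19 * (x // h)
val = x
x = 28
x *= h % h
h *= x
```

Transformed code:
x = h
record(17)
val = print(16) - h // 7
count = [5 * data for data in x if 28 <= 30 == val]
for val in count:
    h = h * (x * count)
    x = 32 * 19 * (x // h)
val = x
x = 28
x = x * (h % h)
h = h * x

10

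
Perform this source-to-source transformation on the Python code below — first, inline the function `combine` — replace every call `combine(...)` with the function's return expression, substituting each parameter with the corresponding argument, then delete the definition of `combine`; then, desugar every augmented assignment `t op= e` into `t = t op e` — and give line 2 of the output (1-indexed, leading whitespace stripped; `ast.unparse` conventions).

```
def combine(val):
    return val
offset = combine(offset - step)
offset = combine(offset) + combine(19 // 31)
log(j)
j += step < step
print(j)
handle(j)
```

offset = offset + 19 // 31

Transformed code:
offset = offset - step
offset = offset + 19 // 31
log(j)
j = j + (step < step)
print(j)
handle(j)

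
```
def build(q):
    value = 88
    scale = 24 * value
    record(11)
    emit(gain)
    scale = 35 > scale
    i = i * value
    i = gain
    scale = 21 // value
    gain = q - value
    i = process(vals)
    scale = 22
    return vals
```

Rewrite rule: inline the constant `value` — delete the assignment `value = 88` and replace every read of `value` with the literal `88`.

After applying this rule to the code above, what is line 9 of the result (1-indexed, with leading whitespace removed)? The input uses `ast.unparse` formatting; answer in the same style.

Transformed code:
def build(q):
    scale = 24 * 88
    record(11)
    emit(gain)
    scale = 35 > scale
    i = i * 88
    i = gain
    scale = 21 // 88
    gain = q - 88
    i = process(vals)
    scale = 22
    return vals

gain = q - 88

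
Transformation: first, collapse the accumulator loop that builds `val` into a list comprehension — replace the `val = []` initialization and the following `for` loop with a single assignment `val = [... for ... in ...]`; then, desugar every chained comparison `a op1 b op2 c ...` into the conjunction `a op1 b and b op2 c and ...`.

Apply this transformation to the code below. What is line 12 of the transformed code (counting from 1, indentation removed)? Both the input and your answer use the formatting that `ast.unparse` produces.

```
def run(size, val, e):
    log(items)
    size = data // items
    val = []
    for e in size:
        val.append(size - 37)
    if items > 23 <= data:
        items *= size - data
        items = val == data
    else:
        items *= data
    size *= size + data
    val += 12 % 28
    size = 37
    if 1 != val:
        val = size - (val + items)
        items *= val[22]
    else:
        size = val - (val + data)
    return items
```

Transformed code:
def run(size, val, e):
    log(items)
    size = data // items
    val = [size - 37 for e in size]
    if items > 23 and 23 <= data:
        items *= size - data
        items = val == data
    else:
        items *= data
    size *= size + data
    val += 12 % 28
    size = 37
    if 1 != val:
        val = size - (val + items)
        items *= val[22]
    else:
        size = val - (val + data)
    return items

size = 37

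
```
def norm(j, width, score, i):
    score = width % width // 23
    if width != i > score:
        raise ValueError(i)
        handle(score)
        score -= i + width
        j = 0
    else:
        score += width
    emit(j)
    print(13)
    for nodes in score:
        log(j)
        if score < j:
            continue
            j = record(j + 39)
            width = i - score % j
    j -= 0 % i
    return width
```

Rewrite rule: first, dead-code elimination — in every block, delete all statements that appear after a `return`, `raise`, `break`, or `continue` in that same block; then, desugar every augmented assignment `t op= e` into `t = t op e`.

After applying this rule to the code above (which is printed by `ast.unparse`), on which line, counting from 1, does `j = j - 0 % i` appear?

Transformed code:
def norm(j, width, score, i):
    score = width % width // 23
    if width != i > score:
        raise ValueError(i)
    else:
        score = score + width
    emit(j)
    print(13)
    for nodes in score:
        log(j)
        if score < j:
            continue
    j = j - 0 % i
    return width

13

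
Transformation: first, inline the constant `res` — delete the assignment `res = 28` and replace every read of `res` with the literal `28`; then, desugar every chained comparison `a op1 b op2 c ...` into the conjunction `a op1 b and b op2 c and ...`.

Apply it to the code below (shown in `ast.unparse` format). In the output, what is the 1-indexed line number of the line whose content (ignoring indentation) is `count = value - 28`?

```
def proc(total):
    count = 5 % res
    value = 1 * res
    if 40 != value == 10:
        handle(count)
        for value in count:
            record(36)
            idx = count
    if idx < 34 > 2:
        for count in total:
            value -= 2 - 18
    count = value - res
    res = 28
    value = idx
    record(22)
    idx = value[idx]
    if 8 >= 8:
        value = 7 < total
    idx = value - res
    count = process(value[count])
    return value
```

12

Transformed code:
def proc(total):
    count = 5 % 28
    value = 1 * 28
    if 40 != value and value == 10:
        handle(count)
        for value in count:
            record(36)
            idx = count
    if idx < 34 and 34 > 2:
        for count in total:
            value -= 2 - 18
    count = value - 28
    value = idx
    record(22)
    idx = value[idx]
    if 8 >= 8:
        value = 7 < total
    idx = value - 28
    count = process(value[count])
    return value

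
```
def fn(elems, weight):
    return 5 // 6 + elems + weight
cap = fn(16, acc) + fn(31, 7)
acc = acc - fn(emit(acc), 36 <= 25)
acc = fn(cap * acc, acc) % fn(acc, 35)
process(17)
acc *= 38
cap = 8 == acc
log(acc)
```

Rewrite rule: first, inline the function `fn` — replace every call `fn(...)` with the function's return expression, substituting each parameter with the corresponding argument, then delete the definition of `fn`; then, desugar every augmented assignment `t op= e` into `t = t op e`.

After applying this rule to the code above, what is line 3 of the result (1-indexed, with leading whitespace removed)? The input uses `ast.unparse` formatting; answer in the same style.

acc = (5 // 6 + cap * acc + acc) % (5 // 6 + acc + 35)

Transformed code:
cap = 5 // 6 + 16 + acc + (5 // 6 + 31 + 7)
acc = acc - (5 // 6 + emit(acc) + (36 <= 25))
acc = (5 // 6 + cap * acc + acc) % (5 // 6 + acc + 35)
process(17)
acc = acc * 38
cap = 8 == acc
log(acc)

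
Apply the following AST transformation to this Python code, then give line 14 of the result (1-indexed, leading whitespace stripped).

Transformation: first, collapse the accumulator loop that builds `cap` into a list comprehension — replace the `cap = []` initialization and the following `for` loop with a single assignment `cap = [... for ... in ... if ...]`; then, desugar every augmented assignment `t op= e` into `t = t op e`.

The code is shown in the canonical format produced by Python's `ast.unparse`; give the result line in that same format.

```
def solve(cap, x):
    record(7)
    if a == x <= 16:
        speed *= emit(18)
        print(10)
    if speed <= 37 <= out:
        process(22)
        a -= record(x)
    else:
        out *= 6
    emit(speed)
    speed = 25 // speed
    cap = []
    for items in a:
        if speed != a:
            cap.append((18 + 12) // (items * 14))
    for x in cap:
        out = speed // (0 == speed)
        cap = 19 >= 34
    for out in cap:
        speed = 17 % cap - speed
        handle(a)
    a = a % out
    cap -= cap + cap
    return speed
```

for x in cap:

Transformed code:
def solve(cap, x):
    record(7)
    if a == x <= 16:
        speed = speed * emit(18)
        print(10)
    if speed <= 37 <= out:
        process(22)
        a = a - record(x)
    else:
        out = out * 6
    emit(speed)
    speed = 25 // speed
    cap = [(18 + 12) // (items * 14) for items in a if speed != a]
    for x in cap:
        out = speed // (0 == speed)
        cap = 19 >= 34
    for out in cap:
        speed = 17 % cap - speed
        handle(a)
    a = a % out
    cap = cap - (cap + cap)
    return speed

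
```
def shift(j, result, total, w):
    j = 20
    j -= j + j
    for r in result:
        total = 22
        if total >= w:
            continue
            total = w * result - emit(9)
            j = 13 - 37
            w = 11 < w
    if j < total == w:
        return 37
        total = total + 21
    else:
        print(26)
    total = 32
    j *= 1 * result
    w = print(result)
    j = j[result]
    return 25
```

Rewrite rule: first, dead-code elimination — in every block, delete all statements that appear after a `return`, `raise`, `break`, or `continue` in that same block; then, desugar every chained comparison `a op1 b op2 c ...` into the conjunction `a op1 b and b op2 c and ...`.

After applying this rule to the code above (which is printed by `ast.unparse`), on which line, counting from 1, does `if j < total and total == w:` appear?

Transformed code:
def shift(j, result, total, w):
    j = 20
    j -= j + j
    for r in result:
        total = 22
        if total >= w:
            continue
    if j < total and total == w:
        return 37
    else:
        print(26)
    total = 32
    j *= 1 * result
    w = print(result)
    j = j[result]
    return 25

8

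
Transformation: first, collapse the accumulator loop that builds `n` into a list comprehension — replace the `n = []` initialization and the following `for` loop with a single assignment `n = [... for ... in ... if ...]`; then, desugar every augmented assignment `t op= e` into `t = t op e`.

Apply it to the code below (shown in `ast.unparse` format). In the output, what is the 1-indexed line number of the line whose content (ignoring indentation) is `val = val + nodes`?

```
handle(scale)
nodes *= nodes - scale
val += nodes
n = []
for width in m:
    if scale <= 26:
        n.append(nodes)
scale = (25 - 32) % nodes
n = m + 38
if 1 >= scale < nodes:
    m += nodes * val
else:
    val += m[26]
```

3

Transformed code:
handle(scale)
nodes = nodes * (nodes - scale)
val = val + nodes
n = [nodes for width in m if scale <= 26]
scale = (25 - 32) % nodes
n = m + 38
if 1 >= scale < nodes:
    m = m + nodes * val
else:
    val = val + m[26]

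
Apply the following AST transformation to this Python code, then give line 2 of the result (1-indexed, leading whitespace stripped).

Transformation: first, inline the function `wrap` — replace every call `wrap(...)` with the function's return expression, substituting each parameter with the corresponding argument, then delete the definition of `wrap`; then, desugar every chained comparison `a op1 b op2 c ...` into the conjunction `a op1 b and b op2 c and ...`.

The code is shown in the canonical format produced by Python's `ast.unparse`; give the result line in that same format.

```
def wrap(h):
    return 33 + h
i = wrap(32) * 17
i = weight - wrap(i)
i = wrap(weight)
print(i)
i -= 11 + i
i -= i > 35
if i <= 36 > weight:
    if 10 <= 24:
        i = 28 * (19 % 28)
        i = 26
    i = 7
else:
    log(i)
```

Transformed code:
i = (33 + 32) * 17
i = weight - (33 + i)
i = 33 + weight
print(i)
i -= 11 + i
i -= i > 35
if i <= 36 and 36 > weight:
    if 10 <= 24:
        i = 28 * (19 % 28)
        i = 26
    i = 7
else:
    log(i)

i = weight - (33 + i)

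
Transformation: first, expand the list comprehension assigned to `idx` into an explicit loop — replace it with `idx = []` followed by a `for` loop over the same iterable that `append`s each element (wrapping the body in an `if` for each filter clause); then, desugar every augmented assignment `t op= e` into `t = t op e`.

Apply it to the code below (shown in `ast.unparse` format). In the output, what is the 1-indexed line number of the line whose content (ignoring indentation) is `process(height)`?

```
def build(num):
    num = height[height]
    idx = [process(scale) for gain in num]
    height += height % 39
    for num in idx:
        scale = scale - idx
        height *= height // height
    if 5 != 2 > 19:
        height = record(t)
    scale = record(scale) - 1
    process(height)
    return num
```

13

Transformed code:
def build(num):
    num = height[height]
    idx = []
    for gain in num:
        idx.append(process(scale))
    height = height + height % 39
    for num in idx:
        scale = scale - idx
        height = height * (height // height)
    if 5 != 2 > 19:
        height = record(t)
    scale = record(scale) - 1
    process(height)
    return num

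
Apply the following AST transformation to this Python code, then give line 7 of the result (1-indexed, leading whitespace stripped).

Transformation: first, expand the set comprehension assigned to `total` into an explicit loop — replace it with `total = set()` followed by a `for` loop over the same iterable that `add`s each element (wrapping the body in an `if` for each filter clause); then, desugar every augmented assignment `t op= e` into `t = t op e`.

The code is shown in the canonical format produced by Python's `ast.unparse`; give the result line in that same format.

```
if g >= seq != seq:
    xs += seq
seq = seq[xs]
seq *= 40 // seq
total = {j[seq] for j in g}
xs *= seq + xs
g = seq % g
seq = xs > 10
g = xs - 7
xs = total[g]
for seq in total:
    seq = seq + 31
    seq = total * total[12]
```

total.add(j[seq])

Transformed code:
if g >= seq != seq:
    xs = xs + seq
seq = seq[xs]
seq = seq * (40 // seq)
total = set()
for j in g:
    total.add(j[seq])
xs = xs * (seq + xs)
g = seq % g
seq = xs > 10
g = xs - 7
xs = total[g]
for seq in total:
    seq = seq + 31
    seq = total * total[12]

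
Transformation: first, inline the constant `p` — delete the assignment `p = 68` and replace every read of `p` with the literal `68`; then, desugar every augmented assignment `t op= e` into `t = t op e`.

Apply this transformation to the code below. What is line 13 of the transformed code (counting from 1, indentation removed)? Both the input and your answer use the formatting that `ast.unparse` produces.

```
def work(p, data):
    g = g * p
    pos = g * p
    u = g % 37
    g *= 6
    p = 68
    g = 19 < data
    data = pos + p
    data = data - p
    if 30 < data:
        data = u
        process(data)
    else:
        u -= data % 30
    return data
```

u = u - data % 30

Transformed code:
def work(p, data):
    g = g * 68
    pos = g * 68
    u = g % 37
    g = g * 6
    g = 19 < data
    data = pos + 68
    data = data - 68
    if 30 < data:
        data = u
        process(data)
    else:
        u = u - data % 30
    return data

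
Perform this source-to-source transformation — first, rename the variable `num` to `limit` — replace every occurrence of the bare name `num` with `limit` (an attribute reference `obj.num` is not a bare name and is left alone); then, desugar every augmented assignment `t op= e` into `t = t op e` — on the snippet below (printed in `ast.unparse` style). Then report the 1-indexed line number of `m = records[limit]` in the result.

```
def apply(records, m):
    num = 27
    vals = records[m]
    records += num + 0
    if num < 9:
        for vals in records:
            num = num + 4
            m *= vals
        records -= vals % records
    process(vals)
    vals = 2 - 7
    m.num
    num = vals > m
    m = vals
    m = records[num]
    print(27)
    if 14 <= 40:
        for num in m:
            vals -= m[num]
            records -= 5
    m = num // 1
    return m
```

Transformed code:
def apply(records, m):
    limit = 27
    vals = records[m]
    records = records + (limit + 0)
    if limit < 9:
        for vals in records:
            limit = limit + 4
            m = m * vals
        records = records - vals % records
    process(vals)
    vals = 2 - 7
    m.num
    limit = vals > m
    m = vals
    m = records[limit]
    print(27)
    if 14 <= 40:
        for limit in m:
            vals = vals - m[limit]
            records = records - 5
    m = limit // 1
    return m

15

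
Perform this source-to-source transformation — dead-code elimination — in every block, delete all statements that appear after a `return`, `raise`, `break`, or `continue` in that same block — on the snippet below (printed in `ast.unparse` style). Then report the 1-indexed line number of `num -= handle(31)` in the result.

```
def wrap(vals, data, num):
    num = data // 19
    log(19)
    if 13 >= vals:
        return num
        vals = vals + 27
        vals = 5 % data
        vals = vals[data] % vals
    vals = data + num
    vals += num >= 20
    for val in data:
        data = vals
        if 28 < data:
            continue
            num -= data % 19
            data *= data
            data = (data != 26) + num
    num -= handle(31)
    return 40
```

12

Transformed code:
def wrap(vals, data, num):
    num = data // 19
    log(19)
    if 13 >= vals:
        return num
    vals = data + num
    vals += num >= 20
    for val in data:
        data = vals
        if 28 < data:
            continue
    num -= handle(31)
    return 40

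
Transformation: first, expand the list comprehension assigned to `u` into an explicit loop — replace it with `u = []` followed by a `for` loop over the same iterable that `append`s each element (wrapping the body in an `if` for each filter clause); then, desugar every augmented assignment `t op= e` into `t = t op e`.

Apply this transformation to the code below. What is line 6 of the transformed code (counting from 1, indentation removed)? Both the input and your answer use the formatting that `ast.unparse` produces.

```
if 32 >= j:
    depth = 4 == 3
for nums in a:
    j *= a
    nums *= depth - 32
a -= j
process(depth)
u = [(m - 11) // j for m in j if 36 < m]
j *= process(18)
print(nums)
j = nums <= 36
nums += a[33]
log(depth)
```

a = a - j

Transformed code:
if 32 >= j:
    depth = 4 == 3
for nums in a:
    j = j * a
    nums = nums * (depth - 32)
a = a - j
process(depth)
u = []
for m in j:
    if 36 < m:
        u.append((m - 11) // j)
j = j * process(18)
print(nums)
j = nums <= 36
nums = nums + a[33]
log(depth)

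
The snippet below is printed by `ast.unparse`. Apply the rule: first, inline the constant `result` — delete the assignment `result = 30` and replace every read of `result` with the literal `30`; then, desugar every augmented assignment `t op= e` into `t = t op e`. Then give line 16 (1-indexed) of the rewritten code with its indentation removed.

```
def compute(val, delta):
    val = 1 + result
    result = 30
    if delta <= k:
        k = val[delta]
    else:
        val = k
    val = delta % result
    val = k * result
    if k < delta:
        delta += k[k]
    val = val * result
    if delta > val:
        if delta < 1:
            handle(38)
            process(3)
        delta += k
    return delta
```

delta = delta + k

Transformed code:
def compute(val, delta):
    val = 1 + 30
    if delta <= k:
        k = val[delta]
    else:
        val = k
    val = delta % 30
    val = k * 30
    if k < delta:
        delta = delta + k[k]
    val = val * 30
    if delta > val:
        if delta < 1:
            handle(38)
            process(3)
        delta = delta + k
    return delta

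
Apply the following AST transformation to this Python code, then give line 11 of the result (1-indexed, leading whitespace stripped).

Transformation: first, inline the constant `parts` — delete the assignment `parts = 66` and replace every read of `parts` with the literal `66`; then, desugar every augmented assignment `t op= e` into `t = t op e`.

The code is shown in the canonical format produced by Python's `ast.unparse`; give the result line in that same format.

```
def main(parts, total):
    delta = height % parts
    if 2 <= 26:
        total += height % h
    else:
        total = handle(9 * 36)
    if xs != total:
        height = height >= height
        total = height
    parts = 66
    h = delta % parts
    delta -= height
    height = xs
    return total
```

Transformed code:
def main(parts, total):
    delta = height % 66
    if 2 <= 26:
        total = total + height % h
    else:
        total = handle(9 * 36)
    if xs != total:
        height = height >= height
        total = height
    h = delta % 66
    delta = delta - height
    height = xs
    return total

delta = delta - height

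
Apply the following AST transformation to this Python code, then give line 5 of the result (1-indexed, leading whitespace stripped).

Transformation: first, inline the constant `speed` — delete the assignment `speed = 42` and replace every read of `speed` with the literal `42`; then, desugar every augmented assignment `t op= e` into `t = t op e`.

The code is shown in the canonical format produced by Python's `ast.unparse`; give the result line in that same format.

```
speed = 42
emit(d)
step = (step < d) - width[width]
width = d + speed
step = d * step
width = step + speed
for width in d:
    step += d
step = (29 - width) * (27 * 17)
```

Transformed code:
emit(d)
step = (step < d) - width[width]
width = d + 42
step = d * step
width = step + 42
for width in d:
    step = step + d
step = (29 - width) * (27 * 17)

width = step + 42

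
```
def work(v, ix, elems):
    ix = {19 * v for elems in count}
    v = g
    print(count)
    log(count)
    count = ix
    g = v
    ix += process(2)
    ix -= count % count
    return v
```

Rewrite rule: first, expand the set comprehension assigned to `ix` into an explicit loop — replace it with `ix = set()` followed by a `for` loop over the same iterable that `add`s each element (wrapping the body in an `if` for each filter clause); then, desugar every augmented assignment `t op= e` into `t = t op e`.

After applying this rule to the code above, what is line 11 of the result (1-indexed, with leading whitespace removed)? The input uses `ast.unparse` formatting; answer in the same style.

ix = ix - count % count

Transformed code:
def work(v, ix, elems):
    ix = set()
    for elems in count:
        ix.add(19 * v)
    v = g
    print(count)
    log(count)
    count = ix
    g = v
    ix = ix + process(2)
    ix = ix - count % count
    return v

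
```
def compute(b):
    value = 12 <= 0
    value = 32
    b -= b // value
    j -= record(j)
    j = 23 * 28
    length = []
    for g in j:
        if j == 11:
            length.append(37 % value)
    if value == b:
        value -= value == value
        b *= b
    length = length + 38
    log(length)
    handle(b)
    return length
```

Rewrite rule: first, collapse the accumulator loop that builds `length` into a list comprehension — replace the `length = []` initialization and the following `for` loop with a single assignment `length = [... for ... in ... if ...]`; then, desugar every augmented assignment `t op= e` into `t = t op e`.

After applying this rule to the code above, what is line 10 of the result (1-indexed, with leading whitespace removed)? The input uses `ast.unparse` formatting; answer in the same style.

Transformed code:
def compute(b):
    value = 12 <= 0
    value = 32
    b = b - b // value
    j = j - record(j)
    j = 23 * 28
    length = [37 % value for g in j if j == 11]
    if value == b:
        value = value - (value == value)
        b = b * b
    length = length + 38
    log(length)
    handle(b)
    return length

b = b * b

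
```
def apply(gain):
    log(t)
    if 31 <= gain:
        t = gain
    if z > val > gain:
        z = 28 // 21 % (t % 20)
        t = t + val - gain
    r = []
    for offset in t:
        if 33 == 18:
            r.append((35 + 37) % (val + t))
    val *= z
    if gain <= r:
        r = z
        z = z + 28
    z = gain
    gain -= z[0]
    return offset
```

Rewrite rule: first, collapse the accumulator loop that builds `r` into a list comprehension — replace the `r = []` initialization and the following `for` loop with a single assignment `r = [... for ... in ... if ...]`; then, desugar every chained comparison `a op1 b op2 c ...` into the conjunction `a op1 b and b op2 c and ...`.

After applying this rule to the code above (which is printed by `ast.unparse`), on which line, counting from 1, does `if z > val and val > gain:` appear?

5

Transformed code:
def apply(gain):
    log(t)
    if 31 <= gain:
        t = gain
    if z > val and val > gain:
        z = 28 // 21 % (t % 20)
        t = t + val - gain
    r = [(35 + 37) % (val + t) for offset in t if 33 == 18]
    val *= z
    if gain <= r:
        r = z
        z = z + 28
    z = gain
    gain -= z[0]
    return offset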